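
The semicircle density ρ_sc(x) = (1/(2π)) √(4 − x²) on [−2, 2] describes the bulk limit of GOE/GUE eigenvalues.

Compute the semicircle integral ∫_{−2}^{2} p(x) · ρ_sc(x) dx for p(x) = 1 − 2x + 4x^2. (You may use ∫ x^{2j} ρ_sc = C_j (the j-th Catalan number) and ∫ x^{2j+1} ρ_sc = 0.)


Write p(x) = Σ a_i x^i, split into monomials and integrate each against ρ_sc separately.
Using ∫ x^{2j} ρ_sc = C_j = (1/(j+1)) C(2j, j) (Catalan numbers) and ∫ x^{2j+1} ρ_sc = 0 (odd monomials vanish by symmetry):
  i = 0 (even): a_0 · C_{0} = 1 · 1 = 1
  i = 1 (odd): ∫ x^1 ρ_sc = 0 (vanishes)
  i = 2 (even): a_2 · C_{1} = 4 · 1 = 4

Summing the contributions: ∫_{−2}^{2} p(x) ρ_sc(x) dx = 1 + 4 = 5.


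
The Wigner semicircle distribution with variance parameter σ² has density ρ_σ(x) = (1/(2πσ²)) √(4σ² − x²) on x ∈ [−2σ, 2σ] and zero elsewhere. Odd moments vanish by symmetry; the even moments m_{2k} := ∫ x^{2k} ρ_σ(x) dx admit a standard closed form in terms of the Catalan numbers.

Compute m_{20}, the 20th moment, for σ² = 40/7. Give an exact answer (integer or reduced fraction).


By the scaled semicircle moment identity, m_{2k} = σ^{2k} · C_k with k = 10.
C_10 = (1/(k+1)) · C(2k, k) = (1/11) · C(20, 10) = (1/11) · 184756 = 16796.
σ^{2k} = (σ²)^k = (40/7)^10 = 10485760000000000/282475249.

Therefore m_{20} = σ^{20} · C_10 = (10485760000000000/282475249) · 16796 = 176118824960000000000/282475249.


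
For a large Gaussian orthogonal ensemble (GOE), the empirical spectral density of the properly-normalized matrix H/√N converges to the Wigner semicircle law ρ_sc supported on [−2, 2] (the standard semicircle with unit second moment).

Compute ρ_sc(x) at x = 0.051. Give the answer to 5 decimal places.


ρ_sc(x) = (1/(2π)) √(4 − x²). With x = 0.051:
  4 − x² = 4 − (0.051)² = 4 − 0.002601 = 3.997399.
  √(4 − x²) = 1.999350.
  1/(2π) = 0.159155.
  ρ_sc(0.051) = 0.159155 · 1.999350 = 0.318206.

Rounded to 5 decimal places: ρ_sc(0.051) ≈ 0.31821.


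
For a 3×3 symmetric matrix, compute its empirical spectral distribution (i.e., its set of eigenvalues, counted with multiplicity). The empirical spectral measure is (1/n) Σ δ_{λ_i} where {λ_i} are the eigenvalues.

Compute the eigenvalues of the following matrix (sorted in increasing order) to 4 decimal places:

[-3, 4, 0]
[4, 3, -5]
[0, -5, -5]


Since M is real symmetric, all three eigenvalues are real; they are the roots of det(λI − M) = λ³ − (tr M) λ² + s λ − det M, where s is the sum of the principal 2×2 minors.
tr M = -3 + 3 + (-5) = -5.
s = ((-3)·3 − 4²) + ((-3)·(-5) − 0²) + (3·(-5) − (-5)²) = -25 + 15 + (-40) = -50.
det M (expand along row 1) = (-3)·(-40) − 4·(-20) + 0·(-20) = 200.
Characteristic polynomial: λ³ + 5λ² − 50λ − 200 = 0.
Substitute λ = y + (tr M)/3 = y − 1.666667 to remove the quadratic term: y³ + p·y + q = 0 with p = s − (tr M)²/3 = -58.333333 and q = −2(tr M)³/27 + (tr M)·s/3 − det M = -107.407407.
Three real roots ⇒ use the trigonometric (Viète) form: r = 2√(−p/3) = 8.819171, φ = arccos(3q/(p·r)) = arccos(0.626341) = 0.893946 rad.
y_k = r·cos(φ/3 − 2πk/3) for k = 0, 1, 2 gives y = 8.430518, -1.972916, -6.457602.
λ_k = y_k − 1.666667 gives λ = 6.7639, -3.6396, -8.1243 (check: the sum is -5.0000 = tr M).

Eigenvalues sorted in increasing order: [-8.1243, -3.6396, 6.7639].


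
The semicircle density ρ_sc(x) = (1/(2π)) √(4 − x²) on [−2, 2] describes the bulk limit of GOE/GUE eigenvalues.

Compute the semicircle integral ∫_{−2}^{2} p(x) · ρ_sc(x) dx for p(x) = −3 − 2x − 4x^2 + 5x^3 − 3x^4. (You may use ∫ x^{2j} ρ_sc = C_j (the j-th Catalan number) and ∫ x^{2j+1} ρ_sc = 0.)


Write p(x) = Σ a_i x^i, split into monomials and integrate each against ρ_sc separately.
Using ∫ x^{2j} ρ_sc = C_j = (1/(j+1)) C(2j, j) (Catalan numbers) and ∫ x^{2j+1} ρ_sc = 0 (odd monomials vanish by symmetry):
  i = 0 (even): a_0 · C_{0} = -3 · 1 = -3
  i = 1 (odd): ∫ x^1 ρ_sc = 0 (vanishes)
  i = 2 (even): a_2 · C_{1} = -4 · 1 = -4
  i = 3 (odd): ∫ x^3 ρ_sc = 0 (vanishes)
  i = 4 (even): a_4 · C_{2} = -3 · 2 = -6

Summing the contributions: ∫_{−2}^{2} p(x) ρ_sc(x) dx = (-3) + (-4) + (-6) = -13.


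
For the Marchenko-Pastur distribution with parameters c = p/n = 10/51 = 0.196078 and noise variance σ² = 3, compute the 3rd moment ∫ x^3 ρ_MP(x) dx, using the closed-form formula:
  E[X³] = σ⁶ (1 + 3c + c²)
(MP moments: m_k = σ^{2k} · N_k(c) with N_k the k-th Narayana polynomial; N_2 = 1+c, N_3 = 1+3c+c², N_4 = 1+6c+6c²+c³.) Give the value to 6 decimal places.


E[X³] = σ⁶ (1 + 3c + c²) (third MP moment). With σ² = 3 (so σ⁶ = 27) and c = 10/51 = 0.196078: E[X³] = 27 · (1 + 3·0.196078 + (0.196078)²) = 27 · 1.626682.

So E[X^3] = 43.920415.


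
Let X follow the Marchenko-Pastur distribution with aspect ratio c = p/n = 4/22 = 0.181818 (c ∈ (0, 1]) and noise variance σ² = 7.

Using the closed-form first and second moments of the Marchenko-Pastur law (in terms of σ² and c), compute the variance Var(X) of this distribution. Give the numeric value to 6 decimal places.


Recall the MP moments m_1 = E[X] = σ² and m_2 = E[X²] = σ⁴ (1 + c).
m_1 = E[X] = σ² = 7, so m_1² = 49.
m_2 = E[X²] = σ⁴ (1 + c) = 49 · (1 + 0.181818) = 49 · 1.181818 = 57.909091.
(Note m_2 − m_1² simplifies to c · σ⁴ = 0.181818 · 49.)

Var(X) = m_2 − m_1² = 57.909091 − 49 = 8.909091.


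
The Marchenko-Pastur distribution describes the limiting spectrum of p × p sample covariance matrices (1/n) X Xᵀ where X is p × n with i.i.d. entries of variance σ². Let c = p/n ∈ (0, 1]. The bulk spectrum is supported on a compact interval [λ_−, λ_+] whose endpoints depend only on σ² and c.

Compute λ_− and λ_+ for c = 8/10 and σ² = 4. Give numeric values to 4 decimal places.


c = 8/10 = 0.800000; √c = 0.894427.
λ_− = σ² (1 − √c)² = 4 · (1 − 0.894427)² = 4 · (0.105573)² = 0.044582.
λ_+ = σ² (1 + √c)² = 4 · (1 + 0.894427)² = 4 · (1.894427)² = 14.355418.

Rounded to 4 decimal places: λ_− ≈ 0.0446, λ_+ ≈ 14.3554.


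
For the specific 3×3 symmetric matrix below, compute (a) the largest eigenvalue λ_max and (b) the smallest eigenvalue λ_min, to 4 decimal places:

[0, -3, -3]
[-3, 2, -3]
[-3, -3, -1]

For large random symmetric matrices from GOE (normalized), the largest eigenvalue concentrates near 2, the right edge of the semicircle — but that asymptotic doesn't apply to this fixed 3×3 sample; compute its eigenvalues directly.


Since M is real symmetric, all three eigenvalues are real; they are the roots of det(λI − M) = λ³ − (tr M) λ² + s λ − det M, where s is the sum of the principal 2×2 minors.
tr M = 0 + 2 + (-1) = 1.
s = (0·2 − (-3)²) + (0·(-1) − (-3)²) + (2·(-1) − (-3)²) = -9 + (-9) + (-11) = -29.
det M (expand along row 1) = 0·(-11) − (-3)·(-6) + (-3)·15 = -63.
Characteristic polynomial: λ³ − λ² − 29λ + 63 = 0.
Substitute λ = y + (tr M)/3 = y + 0.333333 to remove the quadratic term: y³ + p·y + q = 0 with p = s − (tr M)²/3 = -29.333333 and q = −2(tr M)³/27 + (tr M)·s/3 − det M = 53.259259.
Three real roots ⇒ use the trigonometric (Viète) form: r = 2√(−p/3) = 6.253888, φ = arccos(3q/(p·r)) = arccos(-0.870973) = 2.627976 rad.
y_k = r·cos(φ/3 − 2πk/3) for k = 0, 1, 2 gives y = 4.003958, 2.158498, -6.162457.
λ_k = y_k + 0.333333 gives λ = 4.3373, 2.4918, -5.8291 (check: the sum is 1.0000 = tr M).

Hence λ_max = 4.3373 and λ_min = -5.8291.


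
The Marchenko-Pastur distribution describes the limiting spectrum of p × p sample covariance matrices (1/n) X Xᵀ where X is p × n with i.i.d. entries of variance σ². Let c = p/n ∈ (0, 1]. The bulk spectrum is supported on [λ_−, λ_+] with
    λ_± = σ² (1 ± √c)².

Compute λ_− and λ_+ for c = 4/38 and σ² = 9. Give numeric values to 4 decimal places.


c = 4/38 = 0.105263; √c = 0.324443.
λ_− = σ² (1 − √c)² = 9 · (1 − 0.324443)² = 9 · (0.675557)² = 4.107397.
λ_+ = σ² (1 + √c)² = 9 · (1 + 0.324443)² = 9 · (1.324443)² = 15.787340.

Rounded to 4 decimal places: λ_− ≈ 4.1074, λ_+ ≈ 15.7873.


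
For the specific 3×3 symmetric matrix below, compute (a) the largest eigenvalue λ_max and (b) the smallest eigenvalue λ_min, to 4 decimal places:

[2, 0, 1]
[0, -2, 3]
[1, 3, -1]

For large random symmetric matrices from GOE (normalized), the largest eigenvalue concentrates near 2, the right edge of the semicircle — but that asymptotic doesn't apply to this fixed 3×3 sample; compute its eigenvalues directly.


Since M is real symmetric, all three eigenvalues are real; they are the roots of det(λI − M) = λ³ − (tr M) λ² + s λ − det M, where s is the sum of the principal 2×2 minors.
tr M = 2 + (-2) + (-1) = -1.
s = (2·(-2) − 0²) + (2·(-1) − 1²) + ((-2)·(-1) − 3²) = -4 + (-3) + (-7) = -14.
det M (expand along row 1) = 2·(-7) − 0·(-3) + 1·2 = -12.
Characteristic polynomial: λ³ + λ² − 14λ + 12 = 0.
Substitute λ = y + (tr M)/3 = y − 0.333333 to remove the quadratic term: y³ + p·y + q = 0 with p = s − (tr M)²/3 = -14.333333 and q = −2(tr M)³/27 + (tr M)·s/3 − det M = 16.740741.
Three real roots ⇒ use the trigonometric (Viète) form: r = 2√(−p/3) = 4.371626, φ = arccos(3q/(p·r)) = arccos(-0.801504) = 2.500603 rad.
y_k = r·cos(φ/3 − 2πk/3) for k = 0, 1, 2 gives y = 2.938885, 1.333333, -4.272218.
λ_k = y_k − 0.333333 gives λ = 2.6056, 1.0000, -4.6056 (check: the sum is -1.0000 = tr M).

Hence λ_max = 2.6056 and λ_min = -4.6056.


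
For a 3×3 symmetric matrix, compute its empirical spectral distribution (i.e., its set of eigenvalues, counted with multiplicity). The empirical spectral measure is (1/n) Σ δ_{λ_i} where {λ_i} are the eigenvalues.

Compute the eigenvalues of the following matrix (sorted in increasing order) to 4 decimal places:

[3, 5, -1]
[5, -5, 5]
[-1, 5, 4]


Since M is real symmetric, all three eigenvalues are real; they are the roots of det(λI − M) = λ³ − (tr M) λ² + s λ − det M, where s is the sum of the principal 2×2 minors.
tr M = 3 + (-5) + 4 = 2.
s = (3·(-5) − 5²) + (3·4 − (-1)²) + ((-5)·4 − 5²) = -40 + 11 + (-45) = -74.
det M (expand along row 1) = 3·(-45) − 5·25 + (-1)·20 = -280.
Characteristic polynomial: λ³ − 2λ² − 74λ + 280 = 0.
Substitute λ = y + (tr M)/3 = y + 0.666667 to remove the quadratic term: y³ + p·y + q = 0 with p = s − (tr M)²/3 = -75.333333 and q = −2(tr M)³/27 + (tr M)·s/3 − det M = 230.074074.
Three real roots ⇒ use the trigonometric (Viète) form: r = 2√(−p/3) = 10.022198, φ = arccos(3q/(p·r)) = arccos(-0.914195) = 2.724313 rad.
y_k = r·cos(φ/3 − 2πk/3) for k = 0, 1, 2 gives y = 6.166069, 3.759335, -9.925405.
λ_k = y_k + 0.666667 gives λ = 6.8327, 4.4260, -9.2587 (check: the sum is 2.0000 = tr M).

Eigenvalues sorted in increasing order: [-9.2587, 4.4260, 6.8327].


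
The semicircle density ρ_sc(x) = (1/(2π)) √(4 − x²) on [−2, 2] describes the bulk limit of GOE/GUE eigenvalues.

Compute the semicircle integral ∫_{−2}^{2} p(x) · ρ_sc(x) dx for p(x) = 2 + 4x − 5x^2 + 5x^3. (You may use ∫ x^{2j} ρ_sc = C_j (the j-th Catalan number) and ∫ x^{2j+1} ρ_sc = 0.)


Write p(x) = Σ a_i x^i, split into monomials and integrate each against ρ_sc separately.
Using ∫ x^{2j} ρ_sc = C_j = (1/(j+1)) C(2j, j) (Catalan numbers) and ∫ x^{2j+1} ρ_sc = 0 (odd monomials vanish by symmetry):
  i = 0 (even): a_0 · C_{0} = 2 · 1 = 2
  i = 1 (odd): ∫ x^1 ρ_sc = 0 (vanishes)
  i = 2 (even): a_2 · C_{1} = -5 · 1 = -5
  i = 3 (odd): ∫ x^3 ρ_sc = 0 (vanishes)

Summing the contributions: ∫_{−2}^{2} p(x) ρ_sc(x) dx = 2 + (-5) = -3.


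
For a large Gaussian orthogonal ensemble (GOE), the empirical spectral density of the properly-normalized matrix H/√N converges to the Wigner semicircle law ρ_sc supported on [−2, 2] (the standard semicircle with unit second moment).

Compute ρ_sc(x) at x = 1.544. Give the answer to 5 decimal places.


ρ_sc(x) = (1/(2π)) √(4 − x²). With x = 1.544:
  4 − x² = 4 − (1.544)² = 4 − 2.383936 = 1.616064.
  √(4 − x²) = 1.271245.
  1/(2π) = 0.159155.
  ρ_sc(1.544) = 0.159155 · 1.271245 = 0.202325.

Rounded to 5 decimal places: ρ_sc(1.544) ≈ 0.20232.


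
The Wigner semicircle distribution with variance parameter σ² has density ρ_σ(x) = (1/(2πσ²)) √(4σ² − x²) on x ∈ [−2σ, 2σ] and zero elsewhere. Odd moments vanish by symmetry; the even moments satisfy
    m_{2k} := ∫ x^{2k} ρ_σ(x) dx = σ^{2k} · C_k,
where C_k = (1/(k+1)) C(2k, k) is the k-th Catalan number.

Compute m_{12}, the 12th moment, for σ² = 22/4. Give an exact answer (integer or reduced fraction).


By the scaled semicircle moment identity, m_{2k} = σ^{2k} · C_k with k = 6.
C_6 = (1/(k+1)) · C(2k, k) = (1/7) · C(12, 6) = (1/7) · 924 = 132.
σ^{2k} = (σ²)^k = (22/4)^6 = 1771561/64.

Therefore m_{12} = σ^{12} · C_6 = (1771561/64) · 132 = 58461513/16.


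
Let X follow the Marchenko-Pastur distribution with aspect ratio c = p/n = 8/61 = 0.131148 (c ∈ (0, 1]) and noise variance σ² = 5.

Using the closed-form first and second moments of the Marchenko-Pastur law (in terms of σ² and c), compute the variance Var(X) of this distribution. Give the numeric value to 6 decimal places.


Recall the MP moments m_1 = E[X] = σ² and m_2 = E[X²] = σ⁴ (1 + c).
m_1 = E[X] = σ² = 5, so m_1² = 25.
m_2 = E[X²] = σ⁴ (1 + c) = 25 · (1 + 0.131148) = 25 · 1.131148 = 28.278689.
(Note m_2 − m_1² simplifies to c · σ⁴ = 0.131148 · 25.)

Var(X) = m_2 − m_1² = 28.278689 − 25 = 3.278689.


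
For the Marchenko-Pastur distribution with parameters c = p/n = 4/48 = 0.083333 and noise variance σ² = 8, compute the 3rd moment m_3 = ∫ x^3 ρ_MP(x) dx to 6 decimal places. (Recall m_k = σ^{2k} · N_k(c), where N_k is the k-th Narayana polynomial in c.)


E[X³] = σ⁶ (1 + 3c + c²) (third MP moment). With σ² = 8 (so σ⁶ = 512) and c = 4/48 = 0.083333: E[X³] = 512 · (1 + 3·0.083333 + (0.083333)²) = 512 · 1.256944.

So E[X^3] = 643.555556.


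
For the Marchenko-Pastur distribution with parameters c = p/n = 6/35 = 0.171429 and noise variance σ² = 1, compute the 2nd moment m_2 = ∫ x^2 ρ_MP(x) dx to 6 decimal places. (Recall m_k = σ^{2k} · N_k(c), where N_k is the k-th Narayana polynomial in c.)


E[X²] = σ⁴ (1 + c) (second MP moment). With σ² = 1 (so σ⁴ = 1) and c = 6/35 = 0.171429: E[X²] = 1 · (1 + 0.171429) = 1 · 1.171429.

So E[X^2] = 1.171429.


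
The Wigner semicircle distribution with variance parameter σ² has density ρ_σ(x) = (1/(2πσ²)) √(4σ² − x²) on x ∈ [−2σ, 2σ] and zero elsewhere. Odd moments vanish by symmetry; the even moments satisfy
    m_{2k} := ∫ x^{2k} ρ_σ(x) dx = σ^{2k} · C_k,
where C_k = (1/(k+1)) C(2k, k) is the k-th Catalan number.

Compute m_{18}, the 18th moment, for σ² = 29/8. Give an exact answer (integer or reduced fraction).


By the scaled semicircle moment identity, m_{2k} = σ^{2k} · C_k with k = 9.
C_9 = (1/(k+1)) · C(2k, k) = (1/10) · C(18, 9) = (1/10) · 48620 = 4862.
σ^{2k} = (σ²)^k = (29/8)^9 = 14507145975869/134217728.

Therefore m_{18} = σ^{18} · C_9 = (14507145975869/134217728) · 4862 = 35266871867337539/67108864.


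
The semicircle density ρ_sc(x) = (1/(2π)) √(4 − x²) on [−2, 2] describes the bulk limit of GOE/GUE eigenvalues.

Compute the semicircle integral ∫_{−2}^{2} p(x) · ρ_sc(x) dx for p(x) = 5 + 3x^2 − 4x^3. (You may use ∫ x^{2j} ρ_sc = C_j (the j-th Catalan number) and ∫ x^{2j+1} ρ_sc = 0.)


Write p(x) = Σ a_i x^i, split into monomials and integrate each against ρ_sc separately.
Using ∫ x^{2j} ρ_sc = C_j = (1/(j+1)) C(2j, j) (Catalan numbers) and ∫ x^{2j+1} ρ_sc = 0 (odd monomials vanish by symmetry):
  i = 0 (even): a_0 · C_{0} = 5 · 1 = 5
  i = 2 (even): a_2 · C_{1} = 3 · 1 = 3
  i = 3 (odd): ∫ x^3 ρ_sc = 0 (vanishes)

Summing the contributions: ∫_{−2}^{2} p(x) ρ_sc(x) dx = 5 + 3 = 8.


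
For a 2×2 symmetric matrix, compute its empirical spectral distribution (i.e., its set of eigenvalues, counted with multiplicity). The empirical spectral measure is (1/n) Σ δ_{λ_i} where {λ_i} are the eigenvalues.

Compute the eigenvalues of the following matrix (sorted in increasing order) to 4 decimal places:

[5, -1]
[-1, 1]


Since M is real symmetric, both eigenvalues are real; they are the roots of det(λI − M) = λ² − (tr M) λ + det M.
tr M = 5 + 1 = 6.
det M = 5·1 − (-1)² = 5 − 1 = 4.
Characteristic polynomial: λ² − 6λ + 4 = 0.
Discriminant Δ = (tr M)² − 4·det M = 36 − 16 = 20; √Δ = 4.472136.
λ = (tr M ± √Δ)/2 = (6 ± 4.472136)/2, giving (tr M − √Δ)/2 = 0.7639 and (tr M + √Δ)/2 = 5.2361.

Eigenvalues sorted in increasing order: [0.7639, 5.2361].


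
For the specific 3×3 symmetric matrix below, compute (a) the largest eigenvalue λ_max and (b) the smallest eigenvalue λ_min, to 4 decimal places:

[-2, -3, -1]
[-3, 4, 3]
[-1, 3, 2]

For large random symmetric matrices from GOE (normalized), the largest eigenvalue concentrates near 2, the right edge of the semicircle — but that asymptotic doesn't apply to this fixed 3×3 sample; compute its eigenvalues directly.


Since M is real symmetric, all three eigenvalues are real; they are the roots of det(λI − M) = λ³ − (tr M) λ² + s λ − det M, where s is the sum of the principal 2×2 minors.
tr M = -2 + 4 + 2 = 4.
s = ((-2)·4 − (-3)²) + ((-2)·2 − (-1)²) + (4·2 − 3²) = -17 + (-5) + (-1) = -23.
det M (expand along row 1) = (-2)·(-1) − (-3)·(-3) + (-1)·(-5) = -2.
Characteristic polynomial: λ³ − 4λ² − 23λ + 2 = 0.
Substitute λ = y + (tr M)/3 = y + 1.333333 to remove the quadratic term: y³ + p·y + q = 0 with p = s − (tr M)²/3 = -28.333333 and q = −2(tr M)³/27 + (tr M)·s/3 − det M = -33.407407.
Three real roots ⇒ use the trigonometric (Viète) form: r = 2√(−p/3) = 6.146363, φ = arccos(3q/(p·r)) = arccos(0.575504) = 0.957576 rad.
y_k = r·cos(φ/3 − 2πk/3) for k = 0, 1, 2 gives y = 5.835906, -1.247627, -4.588279.
λ_k = y_k + 1.333333 gives λ = 7.1692, 0.0857, -3.2549 (check: the sum is 4.0000 = tr M).

Hence λ_max = 7.1692 and λ_min = -3.2549.


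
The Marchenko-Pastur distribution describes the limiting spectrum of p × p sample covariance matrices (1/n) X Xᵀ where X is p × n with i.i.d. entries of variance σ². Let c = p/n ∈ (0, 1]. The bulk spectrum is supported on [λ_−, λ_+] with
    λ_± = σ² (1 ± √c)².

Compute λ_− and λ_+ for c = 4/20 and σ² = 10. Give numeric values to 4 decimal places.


c = 4/20 = 0.200000; √c = 0.447214.
λ_− = σ² (1 − √c)² = 10 · (1 − 0.447214)² = 10 · (0.552786)² = 3.055728.
λ_+ = σ² (1 + √c)² = 10 · (1 + 0.447214)² = 10 · (1.447214)² = 20.944272.

Rounded to 4 decimal places: λ_− ≈ 3.0557, λ_+ ≈ 20.9443.


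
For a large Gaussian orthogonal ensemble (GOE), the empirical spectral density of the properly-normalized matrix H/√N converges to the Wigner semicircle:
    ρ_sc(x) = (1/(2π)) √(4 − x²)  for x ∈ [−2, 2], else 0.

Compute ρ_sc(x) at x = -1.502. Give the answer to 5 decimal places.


ρ_sc(x) = (1/(2π)) √(4 − x²). With x = -1.502:
  4 − x² = 4 − (-1.502)² = 4 − 2.256004 = 1.743996.
  √(4 − x²) = 1.320604.
  1/(2π) = 0.159155.
  ρ_sc(-1.502) = 0.159155 · 1.320604 = 0.210181.

Rounded to 5 decimal places: ρ_sc(-1.502) ≈ 0.21018.


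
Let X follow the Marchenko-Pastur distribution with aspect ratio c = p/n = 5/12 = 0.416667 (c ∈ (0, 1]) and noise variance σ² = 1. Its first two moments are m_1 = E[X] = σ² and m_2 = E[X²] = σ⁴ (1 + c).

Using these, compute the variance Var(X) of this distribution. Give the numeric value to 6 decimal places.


m_1 = E[X] = σ² = 1, so m_1² = 1.
m_2 = E[X²] = σ⁴ (1 + c) = 1 · (1 + 0.416667) = 1 · 1.416667 = 1.416667.
(Note m_2 − m_1² simplifies to c · σ⁴ = 0.416667 · 1.)

Var(X) = m_2 − m_1² = 1.416667 − 1 = 0.416667.


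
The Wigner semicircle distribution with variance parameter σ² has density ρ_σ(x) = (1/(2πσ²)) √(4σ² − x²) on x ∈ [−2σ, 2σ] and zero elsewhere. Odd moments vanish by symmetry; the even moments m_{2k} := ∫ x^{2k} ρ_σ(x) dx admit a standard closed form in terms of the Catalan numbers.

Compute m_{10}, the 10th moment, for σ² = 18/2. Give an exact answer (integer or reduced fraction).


By the scaled semicircle moment identity, m_{2k} = σ^{2k} · C_k with k = 5.
C_5 = (1/(k+1)) · C(2k, k) = (1/6) · C(10, 5) = (1/6) · 252 = 42.
σ^{2k} = (σ²)^k = (18/2)^5 = 59049.

Therefore m_{10} = σ^{10} · C_5 = 59049 · 42 = 2480058.


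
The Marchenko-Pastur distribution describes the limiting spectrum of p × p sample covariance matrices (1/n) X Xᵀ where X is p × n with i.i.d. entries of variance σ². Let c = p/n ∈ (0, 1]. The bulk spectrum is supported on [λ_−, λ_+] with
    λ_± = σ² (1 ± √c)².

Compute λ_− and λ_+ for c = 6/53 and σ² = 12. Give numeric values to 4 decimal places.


c = 6/53 = 0.113208; √c = 0.336463.
λ_− = σ² (1 − √c)² = 12 · (1 − 0.336463)² = 12 · (0.663537)² = 5.283372.
λ_+ = σ² (1 + √c)² = 12 · (1 + 0.336463)² = 12 · (1.336463)² = 21.433610.

Rounded to 4 decimal places: λ_− ≈ 5.2834, λ_+ ≈ 21.4336.


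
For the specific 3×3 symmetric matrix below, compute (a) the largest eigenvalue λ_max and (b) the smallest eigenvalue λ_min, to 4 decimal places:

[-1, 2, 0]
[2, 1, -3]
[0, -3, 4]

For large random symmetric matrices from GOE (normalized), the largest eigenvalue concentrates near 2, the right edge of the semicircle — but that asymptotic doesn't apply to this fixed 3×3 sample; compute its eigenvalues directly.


Since M is real symmetric, all three eigenvalues are real; they are the roots of det(λI − M) = λ³ − (tr M) λ² + s λ − det M, where s is the sum of the principal 2×2 minors.
tr M = -1 + 1 + 4 = 4.
s = ((-1)·1 − 2²) + ((-1)·4 − 0²) + (1·4 − (-3)²) = -5 + (-4) + (-5) = -14.
det M (expand along row 1) = (-1)·(-5) − 2·8 + 0·(-6) = -11.
Characteristic polynomial: λ³ − 4λ² − 14λ + 11 = 0.
Substitute λ = y + (tr M)/3 = y + 1.333333 to remove the quadratic term: y³ + p·y + q = 0 with p = s − (tr M)²/3 = -19.333333 and q = −2(tr M)³/27 + (tr M)·s/3 − det M = -12.407407.
Three real roots ⇒ use the trigonometric (Viète) form: r = 2√(−p/3) = 5.077182, φ = arccos(3q/(p·r)) = arccos(0.379204) = 1.181861 rad.
y_k = r·cos(φ/3 − 2πk/3) for k = 0, 1, 2 gives y = 4.688264, -0.656390, -4.031873.
λ_k = y_k + 1.333333 gives λ = 6.0216, 0.6769, -2.6985 (check: the sum is 4.0000 = tr M).

Hence λ_max = 6.0216 and λ_min = -2.6985.


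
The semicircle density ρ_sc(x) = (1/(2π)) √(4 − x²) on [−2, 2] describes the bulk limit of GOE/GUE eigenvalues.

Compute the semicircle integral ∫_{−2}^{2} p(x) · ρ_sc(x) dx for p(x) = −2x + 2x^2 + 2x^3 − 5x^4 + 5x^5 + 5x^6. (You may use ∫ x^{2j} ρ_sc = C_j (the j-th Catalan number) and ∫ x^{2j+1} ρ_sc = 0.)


Write p(x) = Σ a_i x^i, split into monomials and integrate each against ρ_sc separately.
Using ∫ x^{2j} ρ_sc = C_j = (1/(j+1)) C(2j, j) (Catalan numbers) and ∫ x^{2j+1} ρ_sc = 0 (odd monomials vanish by symmetry):
  i = 1 (odd): ∫ x^1 ρ_sc = 0 (vanishes)
  i = 2 (even): a_2 · C_{1} = 2 · 1 = 2
  i = 3 (odd): ∫ x^3 ρ_sc = 0 (vanishes)
  i = 4 (even): a_4 · C_{2} = -5 · 2 = -10
  i = 5 (odd): ∫ x^5 ρ_sc = 0 (vanishes)
  i = 6 (even): a_6 · C_{3} = 5 · 5 = 25

Summing the contributions: ∫_{−2}^{2} p(x) ρ_sc(x) dx = 2 + (-10) + 25 = 17.


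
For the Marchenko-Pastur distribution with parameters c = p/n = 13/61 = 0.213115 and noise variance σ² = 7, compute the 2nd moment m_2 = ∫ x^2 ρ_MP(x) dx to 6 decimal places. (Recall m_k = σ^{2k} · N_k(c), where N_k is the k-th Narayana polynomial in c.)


E[X²] = σ⁴ (1 + c) (second MP moment). With σ² = 7 (so σ⁴ = 49) and c = 13/61 = 0.213115: E[X²] = 49 · (1 + 0.213115) = 49 · 1.213115.

So E[X^2] = 59.442623.


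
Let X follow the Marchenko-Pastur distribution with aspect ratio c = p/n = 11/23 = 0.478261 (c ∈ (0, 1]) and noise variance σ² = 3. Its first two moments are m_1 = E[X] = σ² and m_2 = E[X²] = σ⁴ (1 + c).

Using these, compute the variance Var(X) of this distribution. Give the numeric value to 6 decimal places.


m_1 = E[X] = σ² = 3, so m_1² = 9.
m_2 = E[X²] = σ⁴ (1 + c) = 9 · (1 + 0.478261) = 9 · 1.478261 = 13.304348.
(Note m_2 − m_1² simplifies to c · σ⁴ = 0.478261 · 9.)

Var(X) = m_2 − m_1² = 13.304348 − 9 = 4.304348.


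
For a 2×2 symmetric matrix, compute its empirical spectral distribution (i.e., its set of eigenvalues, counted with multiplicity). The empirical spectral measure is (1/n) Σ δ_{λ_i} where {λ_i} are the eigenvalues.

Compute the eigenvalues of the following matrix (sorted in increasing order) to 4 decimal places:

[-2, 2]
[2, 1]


Since M is real symmetric, both eigenvalues are real; they are the roots of det(λI − M) = λ² − (tr M) λ + det M.
tr M = -2 + 1 = -1.
det M = (-2)·1 − 2² = -2 − 4 = -6.
Characteristic polynomial: λ² + λ − 6 = 0.
Discriminant Δ = (tr M)² − 4·det M = 1 − (-24) = 25; √Δ = 5.000000.
λ = (tr M ± √Δ)/2 = (-1 ± 5.000000)/2, giving (tr M − √Δ)/2 = -3.0000 and (tr M + √Δ)/2 = 2.0000.

Eigenvalues sorted in increasing order: [-3.0000, 2.0000].


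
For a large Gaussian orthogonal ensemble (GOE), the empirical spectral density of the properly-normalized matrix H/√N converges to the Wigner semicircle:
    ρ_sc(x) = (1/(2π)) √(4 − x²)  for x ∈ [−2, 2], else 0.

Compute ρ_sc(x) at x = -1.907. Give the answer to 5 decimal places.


ρ_sc(x) = (1/(2π)) √(4 − x²). With x = -1.907:
  4 − x² = 4 − (-1.907)² = 4 − 3.636649 = 0.363351.
  √(4 − x²) = 0.602786.
  1/(2π) = 0.159155.
  ρ_sc(-1.907) = 0.159155 · 0.602786 = 0.095936.

Rounded to 5 decimal places: ρ_sc(-1.907) ≈ 0.09594.


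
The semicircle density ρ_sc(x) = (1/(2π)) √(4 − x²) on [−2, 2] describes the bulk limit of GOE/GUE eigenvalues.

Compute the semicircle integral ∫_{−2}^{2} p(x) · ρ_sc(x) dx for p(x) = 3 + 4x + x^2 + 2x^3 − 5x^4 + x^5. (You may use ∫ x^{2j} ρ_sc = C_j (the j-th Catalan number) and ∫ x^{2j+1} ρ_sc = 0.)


Write p(x) = Σ a_i x^i, split into monomials and integrate each against ρ_sc separately.
Using ∫ x^{2j} ρ_sc = C_j = (1/(j+1)) C(2j, j) (Catalan numbers) and ∫ x^{2j+1} ρ_sc = 0 (odd monomials vanish by symmetry):
  i = 0 (even): a_0 · C_{0} = 3 · 1 = 3
  i = 1 (odd): ∫ x^1 ρ_sc = 0 (vanishes)
  i = 2 (even): a_2 · C_{1} = 1 · 1 = 1
  i = 3 (odd): ∫ x^3 ρ_sc = 0 (vanishes)
  i = 4 (even): a_4 · C_{2} = -5 · 2 = -10
  i = 5 (odd): ∫ x^5 ρ_sc = 0 (vanishes)

Summing the contributions: ∫_{−2}^{2} p(x) ρ_sc(x) dx = 3 + 1 + (-10) = -6.


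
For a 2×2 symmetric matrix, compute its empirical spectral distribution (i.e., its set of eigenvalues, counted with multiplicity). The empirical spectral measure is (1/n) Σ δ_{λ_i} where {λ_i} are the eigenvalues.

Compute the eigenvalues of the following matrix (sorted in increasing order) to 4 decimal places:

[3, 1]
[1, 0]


Since M is real symmetric, both eigenvalues are real; they are the roots of det(λI − M) = λ² − (tr M) λ + det M.
tr M = 3 + 0 = 3.
det M = 3·0 − 1² = 0 − 1 = -1.
Characteristic polynomial: λ² − 3λ − 1 = 0.
Discriminant Δ = (tr M)² − 4·det M = 9 − (-4) = 13; √Δ = 3.605551.
λ = (tr M ± √Δ)/2 = (3 ± 3.605551)/2, giving (tr M − √Δ)/2 = -0.3028 and (tr M + √Δ)/2 = 3.3028.

Eigenvalues sorted in increasing order: [-0.3028, 3.3028].


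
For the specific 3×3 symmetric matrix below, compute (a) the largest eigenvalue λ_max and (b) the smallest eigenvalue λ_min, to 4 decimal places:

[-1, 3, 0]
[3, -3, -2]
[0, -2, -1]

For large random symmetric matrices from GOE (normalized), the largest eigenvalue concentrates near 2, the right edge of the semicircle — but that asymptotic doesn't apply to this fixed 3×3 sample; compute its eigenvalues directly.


Since M is real symmetric, all three eigenvalues are real; they are the roots of det(λI − M) = λ³ − (tr M) λ² + s λ − det M, where s is the sum of the principal 2×2 minors.
tr M = -1 + (-3) + (-1) = -5.
s = ((-1)·(-3) − 3²) + ((-1)·(-1) − 0²) + ((-3)·(-1) − (-2)²) = -6 + 1 + (-1) = -6.
det M (expand along row 1) = (-1)·(-1) − 3·(-3) + 0·(-6) = 10.
Characteristic polynomial: λ³ + 5λ² − 6λ − 10 = 0.
Substitute λ = y + (tr M)/3 = y − 1.666667 to remove the quadratic term: y³ + p·y + q = 0 with p = s − (tr M)²/3 = -14.333333 and q = −2(tr M)³/27 + (tr M)·s/3 − det M = 9.259259.
Three real roots ⇒ use the trigonometric (Viète) form: r = 2√(−p/3) = 4.371626, φ = arccos(3q/(p·r)) = arccos(-0.443310) = 2.030084 rad.
y_k = r·cos(φ/3 − 2πk/3) for k = 0, 1, 2 gives y = 3.408324, 0.666667, -4.074991.
λ_k = y_k − 1.666667 gives λ = 1.7417, -1.0000, -5.7417 (check: the sum is -5.0000 = tr M).

Hence λ_max = 1.7417 and λ_min = -5.7417.


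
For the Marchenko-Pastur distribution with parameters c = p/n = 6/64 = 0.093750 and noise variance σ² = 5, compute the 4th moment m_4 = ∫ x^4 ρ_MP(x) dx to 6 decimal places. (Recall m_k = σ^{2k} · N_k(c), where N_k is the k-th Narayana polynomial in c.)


E[X⁴] = σ⁸ (1 + 6c + 6c² + c³) (fourth MP moment). With σ² = 5 (so σ⁸ = 625) and c = 6/64 = 0.093750: E[X⁴] = 625 · (1 + 6·0.093750 + 6·(0.093750)² + (0.093750)³) = 625 · 1.616058.

So E[X^4] = 1010.036469.


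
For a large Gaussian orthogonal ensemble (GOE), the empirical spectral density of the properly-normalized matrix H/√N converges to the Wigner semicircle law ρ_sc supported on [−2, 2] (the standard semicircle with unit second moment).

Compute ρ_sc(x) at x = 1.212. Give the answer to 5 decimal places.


ρ_sc(x) = (1/(2π)) √(4 − x²). With x = 1.212:
  4 − x² = 4 − (1.212)² = 4 − 1.468944 = 2.531056.
  √(4 − x²) = 1.590929.
  1/(2π) = 0.159155.
  ρ_sc(1.212) = 0.159155 · 1.590929 = 0.253204.

Rounded to 5 decimal places: ρ_sc(1.212) ≈ 0.25320.


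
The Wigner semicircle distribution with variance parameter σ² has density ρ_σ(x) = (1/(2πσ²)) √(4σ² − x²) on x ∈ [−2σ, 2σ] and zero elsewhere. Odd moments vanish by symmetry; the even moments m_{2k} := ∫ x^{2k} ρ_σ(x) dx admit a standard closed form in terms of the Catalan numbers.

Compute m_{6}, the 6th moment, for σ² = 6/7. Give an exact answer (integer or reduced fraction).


By the scaled semicircle moment identity, m_{2k} = σ^{2k} · C_k with k = 3.
C_3 = (1/(k+1)) · C(2k, k) = (1/4) · C(6, 3) = (1/4) · 20 = 5.
σ^{2k} = (σ²)^k = (6/7)^3 = 216/343.

Therefore m_{6} = σ^{6} · C_3 = (216/343) · 5 = 1080/343.


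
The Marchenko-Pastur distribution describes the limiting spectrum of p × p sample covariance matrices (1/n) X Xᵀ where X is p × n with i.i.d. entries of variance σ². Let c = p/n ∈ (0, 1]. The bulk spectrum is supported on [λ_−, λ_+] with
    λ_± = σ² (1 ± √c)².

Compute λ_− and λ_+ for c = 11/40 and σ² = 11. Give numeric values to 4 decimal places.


c = 11/40 = 0.275000; √c = 0.524404.
λ_− = σ² (1 − √c)² = 11 · (1 − 0.524404)² = 11 · (0.475596)² = 2.488103.
λ_+ = σ² (1 + √c)² = 11 · (1 + 0.524404)² = 11 · (1.524404)² = 25.561897.

Rounded to 4 decimal places: λ_− ≈ 2.4881, λ_+ ≈ 25.5619.


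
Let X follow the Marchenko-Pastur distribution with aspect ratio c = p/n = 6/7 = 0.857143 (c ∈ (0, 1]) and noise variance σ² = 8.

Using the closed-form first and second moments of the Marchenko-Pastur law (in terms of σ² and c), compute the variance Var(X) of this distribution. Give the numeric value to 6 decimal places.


Recall the MP moments m_1 = E[X] = σ² and m_2 = E[X²] = σ⁴ (1 + c).
m_1 = E[X] = σ² = 8, so m_1² = 64.
m_2 = E[X²] = σ⁴ (1 + c) = 64 · (1 + 0.857143) = 64 · 1.857143 = 118.857143.
(Note m_2 − m_1² simplifies to c · σ⁴ = 0.857143 · 64.)

Var(X) = m_2 − m_1² = 118.857143 − 64 = 54.857143.


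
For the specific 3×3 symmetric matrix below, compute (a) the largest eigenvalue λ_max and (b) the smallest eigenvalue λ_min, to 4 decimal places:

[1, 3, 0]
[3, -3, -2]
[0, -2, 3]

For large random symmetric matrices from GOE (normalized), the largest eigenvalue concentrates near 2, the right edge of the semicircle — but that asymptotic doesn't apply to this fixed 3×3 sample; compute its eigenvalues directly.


Since M is real symmetric, all three eigenvalues are real; they are the roots of det(λI − M) = λ³ − (tr M) λ² + s λ − det M, where s is the sum of the principal 2×2 minors.
tr M = 1 + (-3) + 3 = 1.
s = (1·(-3) − 3²) + (1·3 − 0²) + ((-3)·3 − (-2)²) = -12 + 3 + (-13) = -22.
det M (expand along row 1) = 1·(-13) − 3·9 + 0·(-6) = -40.
Characteristic polynomial: λ³ − λ² − 22λ + 40 = 0.
Substitute λ = y + (tr M)/3 = y + 0.333333 to remove the quadratic term: y³ + p·y + q = 0 with p = s − (tr M)²/3 = -22.333333 and q = −2(tr M)³/27 + (tr M)·s/3 − det M = 32.592593.
Three real roots ⇒ use the trigonometric (Viète) form: r = 2√(−p/3) = 5.456902, φ = arccos(3q/(p·r)) = arccos(-0.802307) = 2.501946 rad.
y_k = r·cos(φ/3 − 2πk/3) for k = 0, 1, 2 gives y = 3.666667, 1.666667, -5.333333.
λ_k = y_k + 0.333333 gives λ = 4.0000, 2.0000, -5.0000 (check: the sum is 1.0000 = tr M).

Hence λ_max = 4.0000 and λ_min = -5.0000.


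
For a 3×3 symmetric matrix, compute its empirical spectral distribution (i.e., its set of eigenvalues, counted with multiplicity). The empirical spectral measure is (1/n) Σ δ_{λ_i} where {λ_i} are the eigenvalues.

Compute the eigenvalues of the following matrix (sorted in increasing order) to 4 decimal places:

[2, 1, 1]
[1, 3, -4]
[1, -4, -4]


Since M is real symmetric, all three eigenvalues are real; they are the roots of det(λI − M) = λ³ − (tr M) λ² + s λ − det M, where s is the sum of the principal 2×2 minors.
tr M = 2 + 3 + (-4) = 1.
s = (2·3 − 1²) + (2·(-4) − 1²) + (3·(-4) − (-4)²) = 5 + (-9) + (-28) = -32.
det M (expand along row 1) = 2·(-28) − 1·0 + 1·(-7) = -63.
Characteristic polynomial: λ³ − λ² − 32λ + 63 = 0.
Substitute λ = y + (tr M)/3 = y + 0.333333 to remove the quadratic term: y³ + p·y + q = 0 with p = s − (tr M)²/3 = -32.333333 and q = −2(tr M)³/27 + (tr M)·s/3 − det M = 52.259259.
Three real roots ⇒ use the trigonometric (Viète) form: r = 2√(−p/3) = 6.565905, φ = arccos(3q/(p·r)) = arccos(-0.738481) = 2.401611 rad.
y_k = r·cos(φ/3 − 2πk/3) for k = 0, 1, 2 gives y = 4.571980, 1.795197, -6.367177.
λ_k = y_k + 0.333333 gives λ = 4.9053, 2.1285, -6.0338 (check: the sum is 1.0000 = tr M).

Eigenvalues sorted in increasing order: [-6.0338, 2.1285, 4.9053].


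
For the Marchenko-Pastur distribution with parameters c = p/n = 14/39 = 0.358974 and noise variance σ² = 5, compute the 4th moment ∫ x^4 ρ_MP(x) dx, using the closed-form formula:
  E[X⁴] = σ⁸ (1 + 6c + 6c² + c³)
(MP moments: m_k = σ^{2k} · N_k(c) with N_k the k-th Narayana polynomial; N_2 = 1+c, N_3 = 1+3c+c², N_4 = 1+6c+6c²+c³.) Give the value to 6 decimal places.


E[X⁴] = σ⁸ (1 + 6c + 6c² + c³) (fourth MP moment). With σ² = 5 (so σ⁸ = 625) and c = 14/39 = 0.358974: E[X⁴] = 625 · (1 + 6·0.358974 + 6·(0.358974)² + (0.358974)³) = 625 · 3.973280.

So E[X^4] = 2483.300039.


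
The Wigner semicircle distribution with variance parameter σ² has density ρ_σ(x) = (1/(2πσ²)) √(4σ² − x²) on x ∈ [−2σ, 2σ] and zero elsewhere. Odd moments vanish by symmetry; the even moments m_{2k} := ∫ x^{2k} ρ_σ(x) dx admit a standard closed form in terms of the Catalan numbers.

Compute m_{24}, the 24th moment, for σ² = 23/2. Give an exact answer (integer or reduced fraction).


By the scaled semicircle moment identity, m_{2k} = σ^{2k} · C_k with k = 12.
C_12 = (1/(k+1)) · C(2k, k) = (1/13) · C(24, 12) = (1/13) · 2704156 = 208012.
σ^{2k} = (σ²)^k = (23/2)^12 = 21914624432020321/4096.

Therefore m_{24} = σ^{24} · C_12 = (21914624432020321/4096) · 208012 = 1139626214338352752963/1024.


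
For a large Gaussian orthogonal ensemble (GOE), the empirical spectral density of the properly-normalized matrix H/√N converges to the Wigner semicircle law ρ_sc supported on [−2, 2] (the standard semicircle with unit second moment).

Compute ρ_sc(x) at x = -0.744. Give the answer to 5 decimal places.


ρ_sc(x) = (1/(2π)) √(4 − x²). With x = -0.744:
  4 − x² = 4 − (-0.744)² = 4 − 0.553536 = 3.446464.
  √(4 − x²) = 1.856465.
  1/(2π) = 0.159155.
  ρ_sc(-0.744) = 0.159155 · 1.856465 = 0.295466.

Rounded to 5 decimal places: ρ_sc(-0.744) ≈ 0.29547.


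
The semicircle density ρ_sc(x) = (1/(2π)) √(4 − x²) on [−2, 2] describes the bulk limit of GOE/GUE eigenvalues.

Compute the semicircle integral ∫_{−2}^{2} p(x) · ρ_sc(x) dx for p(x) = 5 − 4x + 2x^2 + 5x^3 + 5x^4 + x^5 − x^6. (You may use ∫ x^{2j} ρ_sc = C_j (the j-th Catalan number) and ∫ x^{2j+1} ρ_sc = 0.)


Write p(x) = Σ a_i x^i, split into monomials and integrate each against ρ_sc separately.
Using ∫ x^{2j} ρ_sc = C_j = (1/(j+1)) C(2j, j) (Catalan numbers) and ∫ x^{2j+1} ρ_sc = 0 (odd monomials vanish by symmetry):
  i = 0 (even): a_0 · C_{0} = 5 · 1 = 5
  i = 1 (odd): ∫ x^1 ρ_sc = 0 (vanishes)
  i = 2 (even): a_2 · C_{1} = 2 · 1 = 2
  i = 3 (odd): ∫ x^3 ρ_sc = 0 (vanishes)
  i = 4 (even): a_4 · C_{2} = 5 · 2 = 10
  i = 5 (odd): ∫ x^5 ρ_sc = 0 (vanishes)
  i = 6 (even): a_6 · C_{3} = -1 · 5 = -5

Summing the contributions: ∫_{−2}^{2} p(x) ρ_sc(x) dx = 5 + 2 + 10 + (-5) = 12.


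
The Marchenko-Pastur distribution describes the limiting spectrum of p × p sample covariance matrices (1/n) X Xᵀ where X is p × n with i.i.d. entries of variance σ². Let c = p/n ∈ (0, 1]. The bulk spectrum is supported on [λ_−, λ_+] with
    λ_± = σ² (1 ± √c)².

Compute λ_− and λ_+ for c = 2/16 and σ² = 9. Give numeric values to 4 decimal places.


c = 2/16 = 0.125000; √c = 0.353553.
λ_− = σ² (1 − √c)² = 9 · (1 − 0.353553)² = 9 · (0.646447)² = 3.761039.
λ_+ = σ² (1 + √c)² = 9 · (1 + 0.353553)² = 9 · (1.353553)² = 16.488961.

Rounded to 4 decimal places: λ_− ≈ 3.7610, λ_+ ≈ 16.4890.


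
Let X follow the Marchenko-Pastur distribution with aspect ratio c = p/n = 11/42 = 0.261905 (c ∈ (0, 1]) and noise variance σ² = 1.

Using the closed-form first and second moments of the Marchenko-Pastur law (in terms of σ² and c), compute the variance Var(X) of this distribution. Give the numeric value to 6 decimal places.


Recall the MP moments m_1 = E[X] = σ² and m_2 = E[X²] = σ⁴ (1 + c).
m_1 = E[X] = σ² = 1, so m_1² = 1.
m_2 = E[X²] = σ⁴ (1 + c) = 1 · (1 + 0.261905) = 1 · 1.261905 = 1.261905.
(Note m_2 − m_1² simplifies to c · σ⁴ = 0.261905 · 1.)

Var(X) = m_2 − m_1² = 1.261905 − 1 = 0.261905.


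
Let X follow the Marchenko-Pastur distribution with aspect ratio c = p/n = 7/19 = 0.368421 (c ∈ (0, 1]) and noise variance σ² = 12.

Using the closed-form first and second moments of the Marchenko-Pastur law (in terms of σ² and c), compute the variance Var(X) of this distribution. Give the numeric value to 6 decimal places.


Recall the MP moments m_1 = E[X] = σ² and m_2 = E[X²] = σ⁴ (1 + c).
m_1 = E[X] = σ² = 12, so m_1² = 144.
m_2 = E[X²] = σ⁴ (1 + c) = 144 · (1 + 0.368421) = 144 · 1.368421 = 197.052632.
(Note m_2 − m_1² simplifies to c · σ⁴ = 0.368421 · 144.)

Var(X) = m_2 − m_1² = 197.052632 − 144 = 53.052632.


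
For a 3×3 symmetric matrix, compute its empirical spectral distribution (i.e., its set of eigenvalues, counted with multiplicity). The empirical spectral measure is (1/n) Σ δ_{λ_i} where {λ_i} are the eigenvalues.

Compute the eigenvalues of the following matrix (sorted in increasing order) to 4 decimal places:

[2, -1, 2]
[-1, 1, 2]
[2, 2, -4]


Since M is real symmetric, all three eigenvalues are real; they are the roots of det(λI − M) = λ³ − (tr M) λ² + s λ − det M, where s is the sum of the principal 2×2 minors.
tr M = 2 + 1 + (-4) = -1.
s = (2·1 − (-1)²) + (2·(-4) − 2²) + (1·(-4) − 2²) = 1 + (-12) + (-8) = -19.
det M (expand along row 1) = 2·(-8) − (-1)·0 + 2·(-4) = -24.
Characteristic polynomial: λ³ + λ² − 19λ + 24 = 0.
Substitute λ = y + (tr M)/3 = y − 0.333333 to remove the quadratic term: y³ + p·y + q = 0 with p = s − (tr M)²/3 = -19.333333 and q = −2(tr M)³/27 + (tr M)·s/3 − det M = 30.407407.
Three real roots ⇒ use the trigonometric (Viète) form: r = 2√(−p/3) = 5.077182, φ = arccos(3q/(p·r)) = arccos(-0.929333) = 2.763398 rad.
y_k = r·cos(φ/3 − 2πk/3) for k = 0, 1, 2 gives y = 3.071283, 1.965609, -5.036891.
λ_k = y_k − 0.333333 gives λ = 2.7379, 1.6323, -5.3702 (check: the sum is -1.0000 = tr M).

Eigenvalues sorted in increasing order: [-5.3702, 1.6323, 2.7379].
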